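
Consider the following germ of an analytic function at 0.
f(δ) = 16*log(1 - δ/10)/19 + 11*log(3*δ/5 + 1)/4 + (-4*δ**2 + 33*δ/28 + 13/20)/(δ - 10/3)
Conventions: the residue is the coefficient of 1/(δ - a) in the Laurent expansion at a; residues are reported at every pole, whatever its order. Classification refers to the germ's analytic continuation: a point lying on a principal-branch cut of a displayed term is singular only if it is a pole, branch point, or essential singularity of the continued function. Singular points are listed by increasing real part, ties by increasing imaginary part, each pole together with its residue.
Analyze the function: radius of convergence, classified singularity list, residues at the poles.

Denominator factor (δ - 10/3): pole of order 1 at 10/3, modulus 10/3.
Branch term (16/19)*log(1 - δ/(10)): its argument vanishes at δ = 10, a logarithmic branch point, modulus 10.
Branch term (11/4)*log(1 - δ/(-5/3)): its argument vanishes at δ = -5/3, a logarithmic branch point, modulus 5/3.
The radius of convergence is the smallest modulus among the singular points: 5/3.
The branch terms are analytic at 10/3 and contribute nothing to the residue; only the rational part matters.
At the order-1 pole 10/3 set g(δ) = (δ - (10/3))*(rational part) = -4*δ**2 + 33*δ/28 + 13/20.
Simple pole: residue = g(a) at a = 10/3, which is -50231/1260.
List the singular points by increasing real part (a conjugate pair: the negative imaginary part first).

Radius of convergence at 0: 5/3.
At -5/3: a logarithmic branch point.
At 10/3: a pole of order 1; residue -50231/1260.
At 10: a logarithmic branch point.


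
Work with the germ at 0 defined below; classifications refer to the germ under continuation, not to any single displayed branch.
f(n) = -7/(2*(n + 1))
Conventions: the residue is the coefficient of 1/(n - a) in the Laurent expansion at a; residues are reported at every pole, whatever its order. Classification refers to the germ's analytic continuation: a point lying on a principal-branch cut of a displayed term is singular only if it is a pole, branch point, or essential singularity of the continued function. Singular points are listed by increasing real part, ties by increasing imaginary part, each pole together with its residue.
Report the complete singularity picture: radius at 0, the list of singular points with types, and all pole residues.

Denominator factor (n + 1): pole of order 1 at -1, modulus 1.
The radius of convergence is the smallest modulus among the singular points: 1.
At the order-1 pole -1 set g(n) = (n - (-1))*f(n) = -7/2.
Simple pole: residue = g(a) at a = -1, which is -7/2.

Radius of convergence at 0: 1.
At -1: a pole of order 1; residue -7/2.


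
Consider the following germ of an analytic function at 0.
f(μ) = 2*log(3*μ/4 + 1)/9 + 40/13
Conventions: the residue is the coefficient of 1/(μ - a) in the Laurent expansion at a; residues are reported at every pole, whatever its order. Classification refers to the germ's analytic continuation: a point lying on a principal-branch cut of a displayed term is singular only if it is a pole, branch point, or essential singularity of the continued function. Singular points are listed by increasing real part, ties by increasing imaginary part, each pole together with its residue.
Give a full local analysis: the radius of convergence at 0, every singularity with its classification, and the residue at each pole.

Branch term (2/9)*log(1 - μ/(-4/3)): its argument vanishes at μ = -4/3, a logarithmic branch point, modulus 4/3.
The radius of convergence is the smallest modulus among the singular points: 4/3.

Radius of convergence at 0: 4/3.
At -4/3: a logarithmic branch point.


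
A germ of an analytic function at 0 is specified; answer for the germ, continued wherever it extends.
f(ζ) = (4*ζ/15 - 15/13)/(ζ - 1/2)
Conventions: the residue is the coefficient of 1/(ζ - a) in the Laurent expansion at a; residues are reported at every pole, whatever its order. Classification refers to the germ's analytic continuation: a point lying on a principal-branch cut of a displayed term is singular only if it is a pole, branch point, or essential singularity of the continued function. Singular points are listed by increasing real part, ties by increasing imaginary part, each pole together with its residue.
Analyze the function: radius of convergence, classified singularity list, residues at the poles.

Radius of convergence at 0: 1/2.
At 1/2: a pole of order 1; residue -199/195.

Denominator factor (ζ - 1/2): pole of order 1 at 1/2, modulus 1/2.
The radius of convergence is the smallest modulus among the singular points: 1/2.
At the order-1 pole 1/2 set g(ζ) = (ζ - (1/2))*f(ζ) = 4*ζ/15 - 15/13.
Simple pole: residue = g(a) at a = 1/2, which is -199/195.


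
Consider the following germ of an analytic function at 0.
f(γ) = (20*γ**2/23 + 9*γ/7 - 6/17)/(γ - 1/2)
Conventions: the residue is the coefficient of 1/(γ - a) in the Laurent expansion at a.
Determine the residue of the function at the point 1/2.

At the order-1 pole 1/2 set g(γ) = (γ - (1/2))*f(γ) = 20*γ**2/23 + 9*γ/7 - 6/17.
Simple pole: residue = g(a) at a = 1/2, which is 2777/5474.

The residue is 2777/5474.


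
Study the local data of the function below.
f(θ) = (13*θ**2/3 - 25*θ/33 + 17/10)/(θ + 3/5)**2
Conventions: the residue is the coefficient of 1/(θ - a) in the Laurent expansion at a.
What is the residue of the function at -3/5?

At the order-2 pole -3/5 set g(θ) = (θ - (-3/5))^2*f(θ) = 13*θ**2/3 - 25*θ/33 + 17/10.
Order-2 pole: residue = g'(a); g'(-3/5) = -983/165, so the residue is -983/165.

The residue is -983/165.


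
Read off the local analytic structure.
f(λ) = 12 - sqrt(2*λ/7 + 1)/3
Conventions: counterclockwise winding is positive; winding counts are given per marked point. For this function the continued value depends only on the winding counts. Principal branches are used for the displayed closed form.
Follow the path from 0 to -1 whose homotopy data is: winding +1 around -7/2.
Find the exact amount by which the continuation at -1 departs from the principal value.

The rational part is single-valued and drops out of the difference; each branch term changes only by its own monodromy.
(-1/3)*sqrt(1 - λ/(-7/2)): winding +1 is odd, the square root flips sign, contributing -2*(-1/3)*sqrt(1 - (-1)/(-7/2)) = -2*(-1/3)*sqrt(5/7) = (2/21)*sqrt(35).
Summing the contributions at λ = -1 gives (2/21)*sqrt(35).

Continued minus principal equals (2/21)*sqrt(35).


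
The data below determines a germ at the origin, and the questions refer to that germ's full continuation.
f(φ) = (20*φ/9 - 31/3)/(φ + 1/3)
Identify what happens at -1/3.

The denominator factor φ + 1/3 vanishes at -1/3 and appears to the power 1; the numerator there equals -299/27, nonzero, and no other factor vanishes.
Hence a pole whose order is the multiplicity, 1.

The point is a pole of order 1.


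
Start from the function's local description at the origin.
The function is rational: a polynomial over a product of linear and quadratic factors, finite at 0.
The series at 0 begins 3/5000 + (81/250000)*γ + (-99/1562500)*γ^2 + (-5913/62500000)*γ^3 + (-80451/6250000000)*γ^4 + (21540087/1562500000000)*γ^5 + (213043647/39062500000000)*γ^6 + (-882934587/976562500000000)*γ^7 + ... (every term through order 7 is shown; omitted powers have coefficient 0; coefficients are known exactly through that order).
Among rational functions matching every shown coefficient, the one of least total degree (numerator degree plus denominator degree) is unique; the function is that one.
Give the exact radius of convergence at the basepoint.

No rational of total degree below 6 reproduces all 8 coefficients; solving the [0/6] Pade equations on them gives f(γ) = 3/(5*(γ**2 - 9*γ/5 + 10)**3), whose expansion matches every shown term.
Denominator factor (γ**2 - 9*γ/5 + 10)^3: discriminant -919/25, complex-conjugate roots (9/10) + ((1/10)*sqrt(919))*i and (9/10) - ((1/10)*sqrt(919))*i; poles of order 3, moduli sqrt(10) and sqrt(10).
The radius of convergence is the smallest modulus among the singular points: sqrt(10).

The radius of convergence is sqrt(10).


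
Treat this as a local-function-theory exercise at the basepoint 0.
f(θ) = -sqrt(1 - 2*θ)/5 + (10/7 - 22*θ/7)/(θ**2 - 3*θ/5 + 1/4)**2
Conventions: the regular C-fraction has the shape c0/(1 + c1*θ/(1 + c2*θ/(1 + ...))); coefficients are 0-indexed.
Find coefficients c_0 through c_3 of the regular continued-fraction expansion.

Taylor coefficients (expand at 0): a_0 = 793/35, a_1 = 2087/35, a_2 = -2041/70, a_3 = -7269/14.
c0 = a_0 = 793/35. Peel one level at a time: if S = 1 + c*θ/S' with S'(0) = 1, then c is the θ-coefficient of S and S' = c*θ/(S - 1).
S_1 = c0/f = 1 + (-2087/793)*θ + (10329651/1257698)*θ^2 + ...; c1 = -2087/793.
S_2 = c1*θ/(S_1 - 1) = 1 + (10329651/3309982)*θ + (155869711/17422276)*θ^2 + ...; c2 = 10329651/3309982.
S_3 = c2*θ/(S_2 - 1) = 1 + (-123604680823/43115963274)*θ + ...; c3 = -123604680823/43115963274.

The regular C-fraction coefficients are [793/35, -2087/793, 10329651/3309982, -123604680823/43115963274].


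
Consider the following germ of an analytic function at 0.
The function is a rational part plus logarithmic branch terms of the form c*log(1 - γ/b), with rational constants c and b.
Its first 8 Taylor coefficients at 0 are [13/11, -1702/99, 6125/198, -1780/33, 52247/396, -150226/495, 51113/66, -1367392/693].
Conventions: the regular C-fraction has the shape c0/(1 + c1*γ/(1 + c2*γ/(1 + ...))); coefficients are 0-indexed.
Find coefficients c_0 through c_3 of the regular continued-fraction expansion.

Taylor coefficients (read off): a_0 = 13/11, a_1 = -1702/99, a_2 = 6125/198, a_3 = -1780/33.
c0 = a_0 = 13/11. Peel one level at a time: if S = 1 + c*γ/S' with S'(0) = 1, then c is the γ-coefficient of S and S' = c*γ/(S - 1).
S_1 = c0/f = 1 + (1702/117)*γ + (5076983/27378)*γ^2 + ...; c1 = 1702/117.
S_2 = c1*γ/(S_1 - 1) = 1 + (-5076983/398268)*γ + (1160905/11587216)*γ^2 + ...; c2 = -5076983/398268.
S_3 = c2*γ/(S_2 - 1) = 1 + (135825885/17282050132)*γ + ...; c3 = 135825885/17282050132.

The regular C-fraction coefficients are [13/11, 1702/117, -5076983/398268, 135825885/17282050132].


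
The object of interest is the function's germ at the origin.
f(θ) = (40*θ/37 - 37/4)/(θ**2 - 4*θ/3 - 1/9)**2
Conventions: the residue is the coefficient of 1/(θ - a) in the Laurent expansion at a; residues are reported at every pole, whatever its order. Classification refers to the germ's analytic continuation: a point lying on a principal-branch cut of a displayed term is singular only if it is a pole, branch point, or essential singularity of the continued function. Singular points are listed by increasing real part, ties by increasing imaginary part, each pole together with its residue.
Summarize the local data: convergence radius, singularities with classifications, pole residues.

Radius of convergence at 0: -2/3 + (1/3)*sqrt(5).
At 2/3 - (1/3)*sqrt(5): a pole of order 2; residue -(34083/14800)*sqrt(5).
At 2/3 + (1/3)*sqrt(5): a pole of order 2; residue (34083/14800)*sqrt(5).

Denominator factor (θ**2 - 4*θ/3 - 1/9)^2: discriminant 20/9, real irrational roots 2/3 + (1/3)*sqrt(5) and 2/3 - (1/3)*sqrt(5); poles of order 2, moduli 2/3 + (1/3)*sqrt(5) and -2/3 + (1/3)*sqrt(5).
The radius of convergence is the smallest modulus among the singular points: -2/3 + (1/3)*sqrt(5).
The factor θ**2 - 4*θ/3 - 1/9 splits as (θ - a)(θ - a') with a = 2/3 - (1/3)*sqrt(5), a' = 2/3 + (1/3)*sqrt(5). At the order-2 pole a set g(θ) = (θ - a)^2*f(θ) = [40*θ/37 - 37/4] / (θ - a')^2.
Order-2 pole: residue = g'(a); g'(2/3 - (1/3)*sqrt(5)) = -(34083/14800)*sqrt(5), so the residue is -(34083/14800)*sqrt(5).
The factor θ**2 - 4*θ/3 - 1/9 splits as (θ - a)(θ - a') with a = 2/3 + (1/3)*sqrt(5), a' = 2/3 - (1/3)*sqrt(5). At the order-2 pole a set g(θ) = (θ - a)^2*f(θ) = [40*θ/37 - 37/4] / (θ - a')^2.
Order-2 pole: residue = g'(a); g'(2/3 + (1/3)*sqrt(5)) = (34083/14800)*sqrt(5), so the residue is (34083/14800)*sqrt(5).
List the singular points by increasing real part (a conjugate pair: the negative imaginary part first).


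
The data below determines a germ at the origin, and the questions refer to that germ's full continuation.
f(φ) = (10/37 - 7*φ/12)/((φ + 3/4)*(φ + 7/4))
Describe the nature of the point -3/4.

The point is a pole of order 1.

The denominator factor φ + 3/4 vanishes at -3/4 and appears to the power 1; the numerator there equals 419/592, nonzero, and no other factor vanishes.
Hence a pole whose order is the multiplicity, 1.


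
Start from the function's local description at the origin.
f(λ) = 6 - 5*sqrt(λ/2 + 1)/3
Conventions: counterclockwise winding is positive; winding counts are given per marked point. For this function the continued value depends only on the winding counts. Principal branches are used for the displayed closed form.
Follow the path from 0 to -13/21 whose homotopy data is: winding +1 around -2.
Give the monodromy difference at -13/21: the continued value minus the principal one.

The rational part is single-valued and drops out of the difference; each branch term changes only by its own monodromy.
(-5/3)*sqrt(1 - λ/(-2)): winding +1 is odd, the square root flips sign, contributing -2*(-5/3)*sqrt(1 - (-13/21)/(-2)) = -2*(-5/3)*sqrt(29/42) = (5/63)*sqrt(1218).
Summing the contributions at λ = -13/21 gives (5/63)*sqrt(1218).

Continued minus principal equals (5/63)*sqrt(1218).


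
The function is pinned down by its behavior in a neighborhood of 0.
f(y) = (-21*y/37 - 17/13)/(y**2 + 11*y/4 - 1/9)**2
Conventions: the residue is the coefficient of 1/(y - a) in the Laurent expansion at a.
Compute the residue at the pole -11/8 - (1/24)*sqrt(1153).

The factor y**2 + 11*y/4 - 1/9 splits as (y - a)(y - a') with a = -11/8 - (1/24)*sqrt(1153), a' = -11/8 + (1/24)*sqrt(1153). At the order-2 pole a set g(y) = (y - a)^2*f(y) = [-21*y/37 - 17/13] / (y - a')^2.
Order-2 pole: residue = g'(a); g'(-11/8 - (1/24)*sqrt(1153)) = -(876528/639445729)*sqrt(1153), so the residue is -(876528/639445729)*sqrt(1153).

The residue is -(876528/639445729)*sqrt(1153).


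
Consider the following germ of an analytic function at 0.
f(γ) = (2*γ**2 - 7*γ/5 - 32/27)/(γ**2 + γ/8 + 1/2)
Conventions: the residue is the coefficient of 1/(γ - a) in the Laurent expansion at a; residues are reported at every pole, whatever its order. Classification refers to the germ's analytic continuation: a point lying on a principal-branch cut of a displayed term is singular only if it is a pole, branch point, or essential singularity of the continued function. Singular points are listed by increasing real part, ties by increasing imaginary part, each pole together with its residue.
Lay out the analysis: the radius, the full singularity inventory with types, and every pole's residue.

Radius of convergence at 0: (1/2)*sqrt(2).
At (-1/16) - ((1/16)*sqrt(127))*i: a pole of order 1; residue (-33/40) - ((17989/137160)*sqrt(127))*i.
At (-1/16) + ((1/16)*sqrt(127))*i: a pole of order 1; residue (-33/40) + ((17989/137160)*sqrt(127))*i.


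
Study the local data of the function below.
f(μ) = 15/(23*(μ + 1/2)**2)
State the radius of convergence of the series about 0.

Denominator factor (μ + 1/2)^2: pole of order 2 at -1/2, modulus 1/2.
The radius of convergence is the smallest modulus among the singular points: 1/2.

The radius of convergence is 1/2.


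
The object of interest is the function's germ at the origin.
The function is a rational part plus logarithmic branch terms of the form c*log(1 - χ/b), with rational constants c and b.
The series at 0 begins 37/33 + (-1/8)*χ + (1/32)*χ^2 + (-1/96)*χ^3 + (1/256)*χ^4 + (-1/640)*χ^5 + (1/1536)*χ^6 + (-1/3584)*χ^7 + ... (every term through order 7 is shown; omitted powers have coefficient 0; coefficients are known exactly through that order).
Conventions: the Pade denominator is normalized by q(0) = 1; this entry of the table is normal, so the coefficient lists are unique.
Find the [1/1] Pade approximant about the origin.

The Pade approximant has numerator coefficients [37/33, 41/264]; denominator coefficients [1, 1/4].

Taylor coefficients needed (read off): a_0 = 37/33, a_1 = -1/8, a_2 = 1/32.
Write the denominator as Q(χ) = 1 + q1*χ. Requiring Q*f - P = O(χ^3) with deg P <= 1 kills the coefficients of χ^2..χ^2 in Q*f:
  χ^2: a_2 + q1*a_1 = 0, i.e. 1/32 + (-1/8)*q1 = 0.
Solving this linear system: q1 = 1/4.
The numerator is Q*f truncated at degree 1: P0 = a_0 = 37/33; P1 = a_1 + q1*a_0 = 41/264.


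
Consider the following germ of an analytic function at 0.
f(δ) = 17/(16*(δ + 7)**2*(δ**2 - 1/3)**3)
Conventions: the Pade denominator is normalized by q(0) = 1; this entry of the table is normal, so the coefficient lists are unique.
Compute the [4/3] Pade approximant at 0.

The Pade approximant has numerator coefficients [-459/784, 25134075/26777998576, -54643715451/23430748754, 25811865/26777998576, -491074314579/93722995016]; denominator coefficients [1, 1426486163/5020874733, -175611740246/35146123131, -7132430815/5020874733].

Taylor coefficients needed (expand at 0): a_0 = -459/784, a_1 = 459/2744, a_2 = -50949/9604, a_3 = 203337/134456, a_4 = -30060369/941192, a_5 = 59917401/6588344, a_6 = -527135337/3294172, a_7 = 14699872035/322828856.
Write the denominator as Q(δ) = 1 + q1*δ + q2*δ^2 + q3*δ^3. Requiring Q*f - P = O(δ^8) with deg P <= 4 kills the coefficients of δ^5..δ^7 in Q*f:
  δ^5: a_5 + q1*a_4 + q2*a_3 + q3*a_2 = 0, i.e. 59917401/6588344 + (-30060369/941192)*q1 + (203337/134456)*q2 + (-50949/9604)*q3 = 0.
  δ^6: a_6 + q1*a_5 + q2*a_4 + q3*a_3 = 0, i.e. -527135337/3294172 + (59917401/6588344)*q1 + (-30060369/941192)*q2 + (203337/134456)*q3 = 0.
  δ^7: a_7 + q1*a_6 + q2*a_5 + q3*a_4 = 0, i.e. 14699872035/322828856 + (-527135337/3294172)*q1 + (59917401/6588344)*q2 + (-30060369/941192)*q3 = 0.
Solving this linear system: q1 = 1426486163/5020874733, q2 = -175611740246/35146123131, q3 = -7132430815/5020874733.
The numerator is Q*f truncated at degree 4: P0 = a_0 = -459/784; P1 = a_1 + q1*a_0 = 25134075/26777998576; P2 = a_2 + q1*a_1 + q2*a_0 = -54643715451/23430748754; P3 = a_3 + q1*a_2 + q2*a_1 + q3*a_0 = 25811865/26777998576; P4 = a_4 + q1*a_3 + q2*a_2 + q3*a_1 = -491074314579/93722995016.


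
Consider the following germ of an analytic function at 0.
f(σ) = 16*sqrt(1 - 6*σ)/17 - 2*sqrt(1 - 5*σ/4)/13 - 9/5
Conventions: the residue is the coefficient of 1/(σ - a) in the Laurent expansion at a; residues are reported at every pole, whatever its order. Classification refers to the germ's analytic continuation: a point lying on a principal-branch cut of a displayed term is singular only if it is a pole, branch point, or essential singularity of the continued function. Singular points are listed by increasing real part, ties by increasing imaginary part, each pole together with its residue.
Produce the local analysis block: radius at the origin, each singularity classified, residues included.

Branch term (16/17)*sqrt(1 - σ/(1/6)): its argument vanishes at σ = 1/6, a square-root branch point, modulus 1/6.
Branch term (-2/13)*sqrt(1 - σ/(4/5)): its argument vanishes at σ = 4/5, a square-root branch point, modulus 4/5.
The radius of convergence is the smallest modulus among the singular points: 1/6.
List the singular points by increasing real part (a conjugate pair: the negative imaginary part first).

Radius of convergence at 0: 1/6.
At 1/6: an algebraic (square-root) branch point.
At 4/5: an algebraic (square-root) branch point.


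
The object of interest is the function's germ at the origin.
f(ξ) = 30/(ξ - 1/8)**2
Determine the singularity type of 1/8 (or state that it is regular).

The denominator factor ξ - 1/8 vanishes at 1/8 and appears to the power 2; the numerator there equals 30, nonzero, and no other factor vanishes.
Hence a pole whose order is the multiplicity, 2.

The point is a pole of order 2.


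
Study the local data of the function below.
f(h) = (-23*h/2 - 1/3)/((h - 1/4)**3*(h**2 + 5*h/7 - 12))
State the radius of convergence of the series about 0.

Denominator factor (h - 1/4)^3: pole of order 3 at 1/4, modulus 1/4.
Denominator factor (h**2 + 5*h/7 - 12): discriminant 2377/49, real irrational roots -5/14 + (1/14)*sqrt(2377) and -5/14 - (1/14)*sqrt(2377); poles of order 1, moduli -5/14 + (1/14)*sqrt(2377) and 5/14 + (1/14)*sqrt(2377).
The radius of convergence is the smallest modulus among the singular points: 1/4.

The radius of convergence is 1/4.


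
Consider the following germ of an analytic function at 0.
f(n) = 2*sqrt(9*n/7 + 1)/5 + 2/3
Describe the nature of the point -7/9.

The term (2/5)*sqrt(1 - n/(-7/9)) has argument 1 - -7/9/(-7/9) = 0 at -7/9: a square-root (algebraic, two-sheeted) branch point; the remaining terms are analytic or single-valued there.

The point is an algebraic (square-root) branch point.


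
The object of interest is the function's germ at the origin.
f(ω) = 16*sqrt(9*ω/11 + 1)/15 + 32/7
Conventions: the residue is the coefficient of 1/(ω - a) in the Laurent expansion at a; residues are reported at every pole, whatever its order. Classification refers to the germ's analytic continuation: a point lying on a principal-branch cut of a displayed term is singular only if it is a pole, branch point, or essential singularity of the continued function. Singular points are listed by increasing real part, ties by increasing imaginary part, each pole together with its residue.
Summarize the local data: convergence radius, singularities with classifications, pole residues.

Radius of convergence at 0: 11/9.
At -11/9: an algebraic (square-root) branch point.

Branch term (16/15)*sqrt(1 - ω/(-11/9)): its argument vanishes at ω = -11/9, a square-root branch point, modulus 11/9.
The radius of convergence is the smallest modulus among the singular points: 11/9.


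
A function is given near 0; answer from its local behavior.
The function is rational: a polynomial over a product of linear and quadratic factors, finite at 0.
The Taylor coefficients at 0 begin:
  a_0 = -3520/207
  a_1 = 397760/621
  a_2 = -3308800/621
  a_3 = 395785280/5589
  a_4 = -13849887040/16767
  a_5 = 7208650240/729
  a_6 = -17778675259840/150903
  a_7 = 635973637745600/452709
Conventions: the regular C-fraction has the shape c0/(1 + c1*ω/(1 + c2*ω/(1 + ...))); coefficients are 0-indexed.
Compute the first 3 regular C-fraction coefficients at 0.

Taylor coefficients (read off): a_0 = -3520/207, a_1 = 397760/621, a_2 = -3308800/621.
c0 = a_0 = -3520/207. Peel one level at a time: if S = 1 + c*ω/S' with S'(0) = 1, then c is the ω-coefficient of S and S' = c*ω/(S - 1).
S_1 = c0/f = 1 + (113/3)*ω + (9949/9)*ω^2 + ...; c1 = 113/3.
S_2 = c1*ω/(S_1 - 1) = 1 + (-9949/339)*ω + ...; c2 = -9949/339.

The regular C-fraction coefficients are [-3520/207, 113/3, -9949/339].


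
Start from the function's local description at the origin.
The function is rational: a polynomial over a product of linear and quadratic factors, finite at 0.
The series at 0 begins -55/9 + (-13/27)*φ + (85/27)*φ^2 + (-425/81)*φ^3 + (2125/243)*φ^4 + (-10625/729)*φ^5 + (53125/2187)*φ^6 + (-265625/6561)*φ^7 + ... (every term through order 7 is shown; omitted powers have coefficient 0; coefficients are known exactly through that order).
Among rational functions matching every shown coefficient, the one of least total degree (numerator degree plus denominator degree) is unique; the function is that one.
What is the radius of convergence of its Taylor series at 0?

No rational of total degree below 3 reproduces all 8 coefficients; solving the [2/1] Pade equations on them gives f(φ) = (38*φ**2/27 - 32*φ/5 - 11/3)/(φ + 3/5), whose expansion matches every shown term.
Denominator factor (φ + 3/5): pole of order 1 at -3/5, modulus 3/5.
The radius of convergence is the smallest modulus among the singular points: 3/5.

The radius of convergence is 3/5.


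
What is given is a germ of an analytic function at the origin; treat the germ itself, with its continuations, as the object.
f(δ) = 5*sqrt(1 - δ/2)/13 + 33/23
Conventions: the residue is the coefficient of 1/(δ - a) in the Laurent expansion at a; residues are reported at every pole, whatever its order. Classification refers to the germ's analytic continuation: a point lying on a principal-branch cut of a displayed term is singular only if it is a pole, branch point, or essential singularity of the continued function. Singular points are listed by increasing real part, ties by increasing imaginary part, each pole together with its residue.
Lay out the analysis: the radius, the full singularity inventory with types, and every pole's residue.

Branch term (5/13)*sqrt(1 - δ/(2)): its argument vanishes at δ = 2, a square-root branch point, modulus 2.
The radius of convergence is the smallest modulus among the singular points: 2.

Radius of convergence at 0: 2.
At 2: an algebraic (square-root) branch point.


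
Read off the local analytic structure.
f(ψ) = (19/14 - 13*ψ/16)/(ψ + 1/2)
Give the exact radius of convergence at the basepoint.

Denominator factor (ψ + 1/2): pole of order 1 at -1/2, modulus 1/2.
The radius of convergence is the smallest modulus among the singular points: 1/2.

The radius of convergence is 1/2.


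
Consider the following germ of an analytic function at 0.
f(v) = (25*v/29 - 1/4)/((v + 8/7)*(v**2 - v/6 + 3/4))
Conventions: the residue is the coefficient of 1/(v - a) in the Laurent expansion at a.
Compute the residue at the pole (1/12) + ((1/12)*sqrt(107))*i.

The residue is (21063/76618) - ((86373/8198126)*sqrt(107))*i.

The factor v**2 - v/6 + 3/4 splits as (v - a)(v - a') with a = (1/12) + ((1/12)*sqrt(107))*i, a' = (1/12) - ((1/12)*sqrt(107))*i. At the order-1 pole a set g(v) = (v - a)*f(v) = [(25*v/29 - 1/4)/(v + 8/7)] / (v - a').
Simple pole: residue = g(a) at a = (1/12) + ((1/12)*sqrt(107))*i, which is (21063/76618) - ((86373/8198126)*sqrt(107))*i.


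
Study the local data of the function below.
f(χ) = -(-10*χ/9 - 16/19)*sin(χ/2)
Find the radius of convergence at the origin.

The factor -sin(χ/2) is entire and contributes no finite singular point.
The polynomial part has no poles.
No finite singular points: the Taylor series at 0 converges everywhere.

The radius of convergence is infinite.


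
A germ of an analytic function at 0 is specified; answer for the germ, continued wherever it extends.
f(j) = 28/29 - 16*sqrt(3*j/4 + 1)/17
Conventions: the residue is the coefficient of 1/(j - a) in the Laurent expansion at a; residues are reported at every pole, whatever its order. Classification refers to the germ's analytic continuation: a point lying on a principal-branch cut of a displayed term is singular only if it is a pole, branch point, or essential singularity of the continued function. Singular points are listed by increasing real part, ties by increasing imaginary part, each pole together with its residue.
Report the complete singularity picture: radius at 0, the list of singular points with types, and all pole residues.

Radius of convergence at 0: 4/3.
At -4/3: an algebraic (square-root) branch point.

Branch term (-16/17)*sqrt(1 - j/(-4/3)): its argument vanishes at j = -4/3, a square-root branch point, modulus 4/3.
The radius of convergence is the smallest modulus among the singular points: 4/3.


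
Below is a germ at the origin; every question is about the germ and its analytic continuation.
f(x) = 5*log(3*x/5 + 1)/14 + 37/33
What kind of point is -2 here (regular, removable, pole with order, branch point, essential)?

There is no denominator, hence no pole anywhere.
Branch term log(1 - x/(-5/3)): argument at -2 is -1/5, nonzero, so -2 is not its branch point (a point on a principal cut is still regular for the continued germ).
So the germ continues analytically to -2.

The point is a regular point.


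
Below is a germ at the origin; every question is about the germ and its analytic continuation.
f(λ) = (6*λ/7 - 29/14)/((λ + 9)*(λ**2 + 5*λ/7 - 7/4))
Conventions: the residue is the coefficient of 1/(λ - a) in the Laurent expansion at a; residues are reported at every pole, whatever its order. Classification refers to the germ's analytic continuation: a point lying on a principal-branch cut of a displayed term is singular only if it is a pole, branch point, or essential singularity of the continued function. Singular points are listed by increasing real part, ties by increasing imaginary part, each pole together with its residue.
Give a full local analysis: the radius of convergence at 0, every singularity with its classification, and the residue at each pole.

Radius of convergence at 0: -5/14 + (2/7)*sqrt(23).
At -9: a pole of order 1; residue -274/2039.
At -5/14 - (2/7)*sqrt(23): a pole of order 1; residue 137/2039 + (4343/187588)*sqrt(23).
At -5/14 + (2/7)*sqrt(23): a pole of order 1; residue 137/2039 - (4343/187588)*sqrt(23).


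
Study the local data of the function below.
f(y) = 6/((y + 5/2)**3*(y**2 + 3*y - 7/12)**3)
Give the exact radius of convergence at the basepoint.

Denominator factor (y**2 + 3*y - 7/12)^3: discriminant 34/3, real irrational roots -3/2 + (1/6)*sqrt(102) and -3/2 - (1/6)*sqrt(102); poles of order 3, moduli -3/2 + (1/6)*sqrt(102) and 3/2 + (1/6)*sqrt(102).
Denominator factor (y + 5/2)^3: pole of order 3 at -5/2, modulus 5/2.
The radius of convergence is the smallest modulus among the singular points: -3/2 + (1/6)*sqrt(102).

The radius of convergence is -3/2 + (1/6)*sqrt(102).


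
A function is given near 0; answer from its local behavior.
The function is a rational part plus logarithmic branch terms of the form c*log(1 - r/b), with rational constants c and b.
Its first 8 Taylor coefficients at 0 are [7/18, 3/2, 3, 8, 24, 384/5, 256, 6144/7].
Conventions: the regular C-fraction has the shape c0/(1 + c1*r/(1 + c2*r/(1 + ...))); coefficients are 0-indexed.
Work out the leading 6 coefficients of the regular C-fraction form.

Taylor coefficients (read off): a_0 = 7/18, a_1 = 3/2, a_2 = 3, a_3 = 8, a_4 = 24, a_5 = 384/5.
c0 = a_0 = 7/18. Peel one level at a time: if S = 1 + c*r/S' with S'(0) = 1, then c is the r-coefficient of S and S' = c*r/(S - 1).
S_1 = c0/f = 1 + (-27/7)*r + (351/49)*r^2 + ...; c1 = -27/7.
S_2 = c1*r/(S_1 - 1) = 1 + (13/7)*r + (-4/3)*r^2 + ...; c2 = 13/7.
S_3 = c2*r/(S_2 - 1) = 1 + (28/39)*r + (2968/1521)*r^2 + ...; c3 = 28/39.
S_4 = c3*r/(S_3 - 1) = 1 + (-106/39)*r + (-16/15)*r^2 + ...; c4 = -106/39.
S_5 = c4*r/(S_4 - 1) = 1 + (-104/265)*r + ...; c5 = -104/265.

The regular C-fraction coefficients are [7/18, -27/7, 13/7, 28/39, -106/39, -104/265].


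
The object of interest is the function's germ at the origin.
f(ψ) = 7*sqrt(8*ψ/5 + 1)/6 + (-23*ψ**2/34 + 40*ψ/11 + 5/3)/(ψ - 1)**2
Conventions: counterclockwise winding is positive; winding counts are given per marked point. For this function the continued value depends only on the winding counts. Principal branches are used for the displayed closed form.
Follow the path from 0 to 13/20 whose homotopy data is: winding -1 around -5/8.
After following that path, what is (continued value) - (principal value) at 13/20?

The rational part is single-valued and drops out of the difference; each branch term changes only by its own monodromy.
(7/6)*sqrt(1 - ψ/(-5/8)): winding -1 is odd, the square root flips sign, contributing -2*(7/6)*sqrt(1 - (13/20)/(-5/8)) = -2*(7/6)*sqrt(51/25) = -(7/15)*sqrt(51).
Summing the contributions at ψ = 13/20 gives -(7/15)*sqrt(51).

Continued minus principal equals -(7/15)*sqrt(51).


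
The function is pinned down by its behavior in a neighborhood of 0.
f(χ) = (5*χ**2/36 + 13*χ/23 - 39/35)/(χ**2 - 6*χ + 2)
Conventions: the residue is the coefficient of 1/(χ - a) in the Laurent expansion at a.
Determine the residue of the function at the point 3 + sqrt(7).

The factor χ**2 - 6*χ + 2 splits as (χ - a)(χ - a') with a = 3 + sqrt(7), a' = 3 - sqrt(7). At the order-1 pole a set g(χ) = (χ - a)*f(χ) = [5*χ**2/36 + 13*χ/23 - 39/35] / (χ - a').
Simple pole: residue = g(a) at a = 3 + sqrt(7), which is 193/276 + (10156/50715)*sqrt(7).

The residue is 193/276 + (10156/50715)*sqrt(7).


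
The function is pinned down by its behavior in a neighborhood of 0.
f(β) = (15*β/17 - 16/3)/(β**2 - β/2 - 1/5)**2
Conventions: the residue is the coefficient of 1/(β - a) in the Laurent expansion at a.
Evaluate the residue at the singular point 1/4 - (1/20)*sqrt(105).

The factor β**2 - β/2 - 1/5 splits as (β - a)(β - a') with a = 1/4 - (1/20)*sqrt(105), a' = 1/4 + (1/20)*sqrt(105). At the order-2 pole a set g(β) = (β - a)^2*f(β) = [15*β/17 - 16/3] / (β - a')^2.
Order-2 pole: residue = g'(a); g'(1/4 - (1/20)*sqrt(105)) = -(2980/3213)*sqrt(105), so the residue is -(2980/3213)*sqrt(105).

The residue is -(2980/3213)*sqrt(105).


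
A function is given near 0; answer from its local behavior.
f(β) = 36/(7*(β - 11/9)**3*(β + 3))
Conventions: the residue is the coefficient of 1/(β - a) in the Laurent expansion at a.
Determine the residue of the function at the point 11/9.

At the order-3 pole 11/9 set g(β) = (β - (11/9))^3*f(β) = 36/(7*(β + 3)).
Order-3 pole: residue = g''(a)/2; g''(11/9) = 6561/48013, so the residue is 6561/96026.

The residue is 6561/96026.


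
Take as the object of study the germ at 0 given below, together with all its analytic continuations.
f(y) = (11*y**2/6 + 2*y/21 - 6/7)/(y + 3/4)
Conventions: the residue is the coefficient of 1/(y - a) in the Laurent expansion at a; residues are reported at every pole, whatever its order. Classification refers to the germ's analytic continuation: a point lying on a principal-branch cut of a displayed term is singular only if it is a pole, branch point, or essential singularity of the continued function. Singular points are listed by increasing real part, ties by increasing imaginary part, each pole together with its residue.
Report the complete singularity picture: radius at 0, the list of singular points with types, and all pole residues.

Denominator factor (y + 3/4): pole of order 1 at -3/4, modulus 3/4.
The radius of convergence is the smallest modulus among the singular points: 3/4.
At the order-1 pole -3/4 set g(y) = (y - (-3/4))*f(y) = 11*y**2/6 + 2*y/21 - 6/7.
Simple pole: residue = g(a) at a = -3/4, which is 23/224.

Radius of convergence at 0: 3/4.
At -3/4: a pole of order 1; residue 23/224.


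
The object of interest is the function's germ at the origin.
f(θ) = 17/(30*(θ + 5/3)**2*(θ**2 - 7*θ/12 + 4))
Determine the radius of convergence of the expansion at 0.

The radius of convergence is 5/3.

Denominator factor (θ**2 - 7*θ/12 + 4): discriminant -2255/144, complex-conjugate roots (7/24) + ((1/24)*sqrt(2255))*i and (7/24) - ((1/24)*sqrt(2255))*i; poles of order 1, moduli 2 and 2.
Denominator factor (θ + 5/3)^2: pole of order 2 at -5/3, modulus 5/3.
The radius of convergence is the smallest modulus among the singular points: 5/3.


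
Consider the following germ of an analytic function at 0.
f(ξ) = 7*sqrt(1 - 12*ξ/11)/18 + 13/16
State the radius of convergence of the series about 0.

The radius of convergence is 11/12.

Branch term (7/18)*sqrt(1 - ξ/(11/12)): its argument vanishes at ξ = 11/12, a square-root branch point, modulus 11/12.
The radius of convergence is the smallest modulus among the singular points: 11/12.


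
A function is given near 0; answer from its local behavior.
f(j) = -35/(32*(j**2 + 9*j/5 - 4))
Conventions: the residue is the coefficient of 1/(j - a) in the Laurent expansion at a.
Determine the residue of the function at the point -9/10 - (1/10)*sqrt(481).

The residue is (175/15392)*sqrt(481).

The factor j**2 + 9*j/5 - 4 splits as (j - a)(j - a') with a = -9/10 - (1/10)*sqrt(481), a' = -9/10 + (1/10)*sqrt(481). At the order-1 pole a set g(j) = (j - a)*f(j) = [-35/32] / (j - a').
Simple pole: residue = g(a) at a = -9/10 - (1/10)*sqrt(481), which is (175/15392)*sqrt(481).


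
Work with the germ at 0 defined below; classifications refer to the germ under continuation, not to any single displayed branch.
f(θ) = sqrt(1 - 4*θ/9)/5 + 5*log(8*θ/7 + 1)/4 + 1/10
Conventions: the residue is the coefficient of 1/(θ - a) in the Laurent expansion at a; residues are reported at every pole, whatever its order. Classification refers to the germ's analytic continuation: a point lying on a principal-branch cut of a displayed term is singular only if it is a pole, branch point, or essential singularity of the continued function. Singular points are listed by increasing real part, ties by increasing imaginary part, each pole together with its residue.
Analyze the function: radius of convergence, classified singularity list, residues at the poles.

Radius of convergence at 0: 7/8.
At -7/8: a logarithmic branch point.
At 9/4: an algebraic (square-root) branch point.

Branch term (5/4)*log(1 - θ/(-7/8)): its argument vanishes at θ = -7/8, a logarithmic branch point, modulus 7/8.
Branch term (1/5)*sqrt(1 - θ/(9/4)): its argument vanishes at θ = 9/4, a square-root branch point, modulus 9/4.
The radius of convergence is the smallest modulus among the singular points: 7/8.
List the singular points by increasing real part (a conjugate pair: the negative imaginary part first).


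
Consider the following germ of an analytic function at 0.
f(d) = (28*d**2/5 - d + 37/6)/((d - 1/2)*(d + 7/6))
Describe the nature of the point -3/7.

Denominator factors: d - 1/2 = -13/14 at d = -3/7; d + 7/6 = 31/42 at d = -3/7 — none vanishes.
So the germ continues analytically to -3/7.

The point is a regular point.


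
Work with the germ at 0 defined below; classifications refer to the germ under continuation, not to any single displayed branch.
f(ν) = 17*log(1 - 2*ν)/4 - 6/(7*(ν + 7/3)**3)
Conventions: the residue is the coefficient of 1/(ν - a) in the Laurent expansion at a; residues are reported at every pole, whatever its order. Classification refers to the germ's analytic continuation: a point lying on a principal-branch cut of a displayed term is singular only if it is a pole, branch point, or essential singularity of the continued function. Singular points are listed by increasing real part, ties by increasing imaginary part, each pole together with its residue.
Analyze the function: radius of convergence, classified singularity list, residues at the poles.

Radius of convergence at 0: 1/2.
At -7/3: a pole of order 3; residue 0.
At 1/2: a logarithmic branch point.

Denominator factor (ν + 7/3)^3: pole of order 3 at -7/3, modulus 7/3.
Branch term (17/4)*log(1 - ν/(1/2)): its argument vanishes at ν = 1/2, a logarithmic branch point, modulus 1/2.
The radius of convergence is the smallest modulus among the singular points: 1/2.
The branch term is analytic at -7/3 and contributes nothing to the residue; only the rational part matters.
At the order-3 pole -7/3 set g(ν) = (ν - (-7/3))^3*(rational part) = -6/7.
Order-3 pole: residue = g''(a)/2; g''(-7/3) = 0, so the residue is 0.
List the singular points by increasing real part (a conjugate pair: the negative imaginary part first).


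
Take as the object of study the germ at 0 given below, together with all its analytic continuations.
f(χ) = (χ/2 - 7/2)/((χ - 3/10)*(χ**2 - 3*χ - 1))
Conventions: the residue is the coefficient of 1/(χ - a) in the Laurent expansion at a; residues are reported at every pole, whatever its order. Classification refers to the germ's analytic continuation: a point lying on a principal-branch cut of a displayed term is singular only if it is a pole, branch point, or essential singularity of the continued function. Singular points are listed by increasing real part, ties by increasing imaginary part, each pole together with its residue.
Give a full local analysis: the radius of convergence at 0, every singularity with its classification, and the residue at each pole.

Radius of convergence at 0: 3/10.
At 3/2 - (1/2)*sqrt(13): a pole of order 1; residue -335/362 - (985/4706)*sqrt(13).
At 3/10: a pole of order 1; residue 335/181.
At 3/2 + (1/2)*sqrt(13): a pole of order 1; residue -335/362 + (985/4706)*sqrt(13).


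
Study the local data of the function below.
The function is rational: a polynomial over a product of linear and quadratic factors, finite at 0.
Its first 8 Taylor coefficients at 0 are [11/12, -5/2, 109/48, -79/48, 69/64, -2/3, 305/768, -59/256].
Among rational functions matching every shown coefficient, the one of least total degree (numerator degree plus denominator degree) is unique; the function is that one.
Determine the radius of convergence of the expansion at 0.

No rational of total degree below 3 reproduces all 8 coefficients; solving the [1/2] Pade equations on them gives f(φ) = (11/3 - 19*φ/3)/(φ + 2)**2, whose expansion matches every shown term.
Denominator factor (φ + 2)^2: pole of order 2 at -2, modulus 2.
The radius of convergence is the smallest modulus among the singular points: 2.

The radius of convergence is 2.
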